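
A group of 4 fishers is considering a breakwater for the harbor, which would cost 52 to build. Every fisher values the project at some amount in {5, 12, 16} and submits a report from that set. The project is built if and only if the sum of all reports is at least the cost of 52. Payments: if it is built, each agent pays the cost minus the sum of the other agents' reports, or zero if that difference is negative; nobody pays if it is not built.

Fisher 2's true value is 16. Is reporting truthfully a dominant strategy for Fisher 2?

Yes

Check each profile of the others' reports and compare truth against every alternative report.
Others report (5, 16, 16): truth gives 1, best alternative gives 0.
Others report (16, 5, 16): truth gives 1, best alternative gives 0.
Others report (16, 16, 5): truth gives 1, best alternative gives 0.
Others report (16, 16, 16): truth gives 12, best alternative gives 12.
Others report (12, 16, 16): truth gives 8, best alternative gives 8.
Others report (16, 12, 16): truth gives 8, best alternative gives 8.
(Remaining 21 profiles checked similarly; truth is weakly best in each.)
In every case the truthful report is at least as good as any alternative, so it is a dominant strategy.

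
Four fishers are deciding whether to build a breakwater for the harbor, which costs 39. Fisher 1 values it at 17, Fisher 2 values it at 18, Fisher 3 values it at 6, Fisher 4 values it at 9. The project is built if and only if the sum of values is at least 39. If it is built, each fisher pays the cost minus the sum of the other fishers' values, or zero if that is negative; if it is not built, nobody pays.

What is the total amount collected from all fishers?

Total value 50 ≥ cost 39, so it is built.
Fisher 1: others sum to 33; max(0, 39 - 33) = 6.
Fisher 2: others sum to 32; max(0, 39 - 32) = 7.
Fisher 3: others sum to 44; max(0, 39 - 44) = 0.
Fisher 4: others sum to 41; max(0, 39 - 41) = 0.
Total collected = 6 + 7 + 0 + 0 = 13.

13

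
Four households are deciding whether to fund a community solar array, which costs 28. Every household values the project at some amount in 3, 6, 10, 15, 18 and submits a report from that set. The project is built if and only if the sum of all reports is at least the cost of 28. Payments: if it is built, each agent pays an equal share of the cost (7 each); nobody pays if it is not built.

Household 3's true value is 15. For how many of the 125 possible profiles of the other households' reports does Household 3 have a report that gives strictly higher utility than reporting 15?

Others report (3, 3, 6): truth gives 0; report 18 gives 8 > 0. Violating.
Others report (3, 6, 3): truth gives 0; report 18 gives 8 > 0. Violating.
Others report (6, 3, 3): truth gives 0; report 18 gives 8 > 0. Violating.
Others report (3, 3, 3): truth gives 0; no alternative beats it.
Others report (3, 3, 10): truth gives 8; no alternative beats it.
(Checking all 125 profiles: 3 have a profitable deviation, 122 do not.)

3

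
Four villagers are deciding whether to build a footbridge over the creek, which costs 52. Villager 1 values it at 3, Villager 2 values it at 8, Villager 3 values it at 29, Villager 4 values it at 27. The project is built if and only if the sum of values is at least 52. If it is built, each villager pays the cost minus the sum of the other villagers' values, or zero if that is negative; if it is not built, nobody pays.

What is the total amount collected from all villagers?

26

Total value 67 ≥ cost 52, so it is built.
Villager 1: others sum to 64; max(0, 52 - 64) = 0.
Villager 2: others sum to 59; max(0, 52 - 59) = 0.
Villager 3: others sum to 38; max(0, 52 - 38) = 14.
Villager 4: others sum to 40; max(0, 52 - 40) = 12.
Total collected = 0 + 0 + 14 + 12 = 26.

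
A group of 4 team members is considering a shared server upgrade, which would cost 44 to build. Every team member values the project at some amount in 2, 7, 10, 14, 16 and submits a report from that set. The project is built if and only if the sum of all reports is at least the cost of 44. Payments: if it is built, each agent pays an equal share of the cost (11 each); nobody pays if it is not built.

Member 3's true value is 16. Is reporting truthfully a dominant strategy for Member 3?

Check each profile of the others' reports and compare truth against every alternative report.
Others report (2, 10, 16): truth gives 5, best alternative gives 0.
Others report (2, 16, 10): truth gives 5, best alternative gives 0.
Others report (7, 7, 14): truth gives 5, best alternative gives 0.
Others report (7, 14, 7): truth gives 5, best alternative gives 0.
Others report (10, 2, 16): truth gives 5, best alternative gives 0.
Others report (10, 16, 2): truth gives 5, best alternative gives 0.
(Remaining 119 profiles checked similarly; truth is weakly best in each.)
In every case the truthful report is at least as good as any alternative, so it is a dominant strategy.

Yes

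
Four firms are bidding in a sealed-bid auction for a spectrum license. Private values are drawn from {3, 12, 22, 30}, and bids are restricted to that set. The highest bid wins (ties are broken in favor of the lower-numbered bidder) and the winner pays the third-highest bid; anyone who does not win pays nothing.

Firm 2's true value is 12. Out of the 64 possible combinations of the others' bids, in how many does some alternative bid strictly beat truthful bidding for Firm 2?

Others bid (3, 3, 22): truth gives 0; bid 22 gives 9 > 0. Violating.
Others bid (3, 3, 30): truth gives 0; bid 30 gives 9 > 0. Violating.
Others bid (3, 22, 3): truth gives 0; bid 22 gives 9 > 0. Violating.
Others bid (3, 30, 3): truth gives 0; bid 30 gives 9 > 0. Violating.
Others bid (3, 3, 3): truth gives 9; no alternative beats it.
Others bid (3, 3, 12): truth gives 9; no alternative beats it.
(Checking all 64 profiles: 6 have a profitable deviation, 58 do not.)

6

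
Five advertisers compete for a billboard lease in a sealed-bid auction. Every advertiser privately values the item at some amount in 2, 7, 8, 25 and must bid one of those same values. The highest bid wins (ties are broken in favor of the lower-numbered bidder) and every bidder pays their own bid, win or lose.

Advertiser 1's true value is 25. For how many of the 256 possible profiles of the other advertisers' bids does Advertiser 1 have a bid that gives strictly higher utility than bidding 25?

Others bid (2, 2, 2, 2): truth gives 0; bid 2 gives 23 > 0. Violating.
Others bid (2, 2, 2, 7): truth gives 0; bid 7 gives 18 > 0. Violating.
Others bid (2, 2, 2, 8): truth gives 0; bid 8 gives 17 > 0. Violating.
Others bid (2, 2, 7, 2): truth gives 0; bid 7 gives 18 > 0. Violating.
Others bid (2, 2, 2, 25): truth gives 0; no alternative beats it.
Others bid (2, 2, 7, 25): truth gives 0; no alternative beats it.
(Checking all 256 profiles: 81 have a profitable deviation, 175 do not.)

81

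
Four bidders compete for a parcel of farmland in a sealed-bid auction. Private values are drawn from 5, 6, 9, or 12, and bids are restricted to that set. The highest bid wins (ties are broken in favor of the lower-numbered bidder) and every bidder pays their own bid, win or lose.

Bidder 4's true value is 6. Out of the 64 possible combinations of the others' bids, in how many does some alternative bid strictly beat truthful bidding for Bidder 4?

63

Others bid (5, 5, 6): truth gives -6; bid 9 gives -3 > -6. Violating.
Others bid (5, 5, 9): truth gives -6; bid 5 gives -5 > -6. Violating.
Others bid (5, 5, 12): truth gives -6; bid 5 gives -5 > -6. Violating.
Others bid (5, 6, 5): truth gives -6; bid 9 gives -3 > -6. Violating.
Others bid (5, 5, 5): truth gives 0; no alternative beats it.
(Checking all 64 profiles: 63 have a profitable deviation, 1 does not.)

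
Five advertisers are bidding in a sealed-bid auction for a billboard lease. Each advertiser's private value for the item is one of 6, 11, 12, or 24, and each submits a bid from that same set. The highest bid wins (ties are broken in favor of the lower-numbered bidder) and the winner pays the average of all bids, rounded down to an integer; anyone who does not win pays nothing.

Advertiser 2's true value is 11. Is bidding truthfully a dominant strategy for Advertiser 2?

No

Consider the case where Advertiser 1 bids 6, Advertiser 3 bids 6, Advertiser 4 bids 6 and Advertiser 5 bids 12.
Truthful bid 11: loses, pays 0, utility 0.
Bid 12 instead: wins, pays 8, utility 11 - 8 = 3.
Since 3 > 0, bidding 12 is strictly better here, so truthful bidding is not dominant.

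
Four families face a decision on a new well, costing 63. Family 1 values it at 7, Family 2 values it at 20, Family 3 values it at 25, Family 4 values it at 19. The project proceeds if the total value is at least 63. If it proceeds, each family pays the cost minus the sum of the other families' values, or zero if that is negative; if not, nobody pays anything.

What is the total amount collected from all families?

40

Total value 71 ≥ cost 63, so it is built.
Family 1: others sum to 64; max(0, 63 - 64) = 0.
Family 2: others sum to 51; max(0, 63 - 51) = 12.
Family 3: others sum to 46; max(0, 63 - 46) = 17.
Family 4: others sum to 52; max(0, 63 - 52) = 11.
Total collected = 0 + 12 + 17 + 11 = 40.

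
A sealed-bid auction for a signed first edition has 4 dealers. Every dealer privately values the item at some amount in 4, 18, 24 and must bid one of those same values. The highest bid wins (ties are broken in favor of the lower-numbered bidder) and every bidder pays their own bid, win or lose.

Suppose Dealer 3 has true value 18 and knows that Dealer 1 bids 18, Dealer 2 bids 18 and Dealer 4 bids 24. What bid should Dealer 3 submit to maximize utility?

4

Bid 4: loses but pays 4, utility -4.
Bid 18: loses but pays 18, utility -18.
Bid 24: wins, pays 24, utility 18 - 24 = -6.
The best choice is 4 with utility -4.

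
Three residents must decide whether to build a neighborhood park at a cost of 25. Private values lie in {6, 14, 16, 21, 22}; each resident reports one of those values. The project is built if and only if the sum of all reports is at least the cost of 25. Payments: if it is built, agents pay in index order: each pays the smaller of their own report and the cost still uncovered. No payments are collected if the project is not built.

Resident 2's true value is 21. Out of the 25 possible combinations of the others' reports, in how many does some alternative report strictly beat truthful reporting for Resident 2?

15

Others report (6, 6): truth gives 2; report 14 gives 7 > 2. Violating.
Others report (6, 14): truth gives 2; report 6 gives 15 > 2. Violating.
Others report (6, 16): truth gives 2; report 6 gives 15 > 2. Violating.
Others report (6, 21): truth gives 2; report 6 gives 15 > 2. Violating.
Others report (21, 6): truth gives 17; no alternative beats it.
Others report (21, 14): truth gives 17; no alternative beats it.
(Checking all 25 profiles: 15 have a profitable deviation, 10 do not.)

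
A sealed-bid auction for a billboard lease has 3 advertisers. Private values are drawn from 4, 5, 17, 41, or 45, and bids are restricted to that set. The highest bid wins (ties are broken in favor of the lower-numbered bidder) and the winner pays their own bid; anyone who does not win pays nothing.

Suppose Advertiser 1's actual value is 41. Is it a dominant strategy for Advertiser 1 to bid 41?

No

Consider the case where Advertiser 2 bids 4 and Advertiser 3 bids 4.
Truthful bid 41: wins, pays 41, utility 41 - 41 = 0.
Bid 4 instead: wins, pays 4, utility 41 - 4 = 37.
Since 37 > 0, bidding 4 is strictly better here, so truthful bidding is not dominant.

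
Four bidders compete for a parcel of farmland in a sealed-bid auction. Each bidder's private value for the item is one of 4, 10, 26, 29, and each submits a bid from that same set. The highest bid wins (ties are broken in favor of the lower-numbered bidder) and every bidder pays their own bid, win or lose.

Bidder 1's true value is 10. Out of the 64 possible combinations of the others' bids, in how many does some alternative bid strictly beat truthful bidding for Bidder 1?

Others bid (4, 4, 4): truth gives 0; bid 4 gives 6 > 0. Violating.
Others bid (4, 4, 26): truth gives -10; bid 4 gives -4 > -10. Violating.
Others bid (4, 4, 29): truth gives -10; bid 4 gives -4 > -10. Violating.
Others bid (4, 10, 26): truth gives -10; bid 4 gives -4 > -10. Violating.
Others bid (4, 4, 10): truth gives 0; no alternative beats it.
Others bid (4, 10, 4): truth gives 0; no alternative beats it.
(Checking all 64 profiles: 57 have a profitable deviation, 7 do not.)

57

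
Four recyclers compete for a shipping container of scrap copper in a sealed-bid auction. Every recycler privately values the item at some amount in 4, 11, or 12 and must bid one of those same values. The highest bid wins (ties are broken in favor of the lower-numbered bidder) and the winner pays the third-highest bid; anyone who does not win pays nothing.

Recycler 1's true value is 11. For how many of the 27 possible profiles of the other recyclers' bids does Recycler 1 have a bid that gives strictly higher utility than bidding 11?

Others bid (4, 4, 12): truth gives 0; bid 12 gives 7 > 0. Violating.
Others bid (4, 12, 4): truth gives 0; bid 12 gives 7 > 0. Violating.
Others bid (12, 4, 4): truth gives 0; bid 12 gives 7 > 0. Violating.
Others bid (4, 4, 4): truth gives 7; no alternative beats it.
Others bid (4, 4, 11): truth gives 7; no alternative beats it.
(Checking all 27 profiles: 3 have a profitable deviation, 24 do not.)

3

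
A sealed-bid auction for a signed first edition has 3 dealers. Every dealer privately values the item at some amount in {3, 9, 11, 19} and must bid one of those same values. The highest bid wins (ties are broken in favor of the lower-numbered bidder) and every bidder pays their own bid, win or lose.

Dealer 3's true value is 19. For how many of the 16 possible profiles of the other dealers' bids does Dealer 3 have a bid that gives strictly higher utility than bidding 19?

11

Others bid (3, 3): truth gives 0; bid 9 gives 10 > 0. Violating.
Others bid (3, 9): truth gives 0; bid 11 gives 8 > 0. Violating.
Others bid (3, 19): truth gives -19; bid 3 gives -3 > -19. Violating.
Others bid (9, 3): truth gives 0; bid 11 gives 8 > 0. Violating.
Others bid (3, 11): truth gives 0; no alternative beats it.
Others bid (9, 11): truth gives 0; no alternative beats it.
(Checking all 16 profiles: 11 have a profitable deviation, 5 do not.)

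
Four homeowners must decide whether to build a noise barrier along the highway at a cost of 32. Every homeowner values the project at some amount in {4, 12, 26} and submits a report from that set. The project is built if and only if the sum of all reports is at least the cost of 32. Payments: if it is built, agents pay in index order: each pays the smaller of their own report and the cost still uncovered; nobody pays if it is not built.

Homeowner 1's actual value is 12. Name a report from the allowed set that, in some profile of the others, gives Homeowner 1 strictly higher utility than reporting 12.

Suppose Homeowner 2 reports 4, Homeowner 3 reports 4 and Homeowner 4 reports 26.
Report 12: project built, pays 12, utility 12 - 12 = 0.
Report 4: project built, pays 4, utility 12 - 4 = 8.
So reporting 4 beats truth here (8 > 0).

4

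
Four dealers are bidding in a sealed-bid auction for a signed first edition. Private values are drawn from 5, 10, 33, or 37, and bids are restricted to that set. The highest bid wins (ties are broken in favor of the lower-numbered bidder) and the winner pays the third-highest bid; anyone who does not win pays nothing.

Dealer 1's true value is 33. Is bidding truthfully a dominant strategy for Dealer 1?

Consider the case where Dealer 2 bids 5, Dealer 3 bids 5 and Dealer 4 bids 37.
Truthful bid 33: loses, pays 0, utility 0.
Bid 37 instead: wins, pays 5, utility 33 - 5 = 28.
Since 28 > 0, bidding 37 is strictly better here, so truthful bidding is not dominant.

No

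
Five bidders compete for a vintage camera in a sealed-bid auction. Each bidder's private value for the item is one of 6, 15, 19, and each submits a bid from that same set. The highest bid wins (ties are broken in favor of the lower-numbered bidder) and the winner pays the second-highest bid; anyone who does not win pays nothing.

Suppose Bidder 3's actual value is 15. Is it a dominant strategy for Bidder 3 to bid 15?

Yes

Check each profile of the others' bids and compare truth against every alternative bid.
Others bid (6, 6, 6, 6): truth gives 9, best alternative gives 9.
Others bid (6, 6, 6, 15): truth gives 0, best alternative gives 0.
Others bid (6, 6, 6, 19): truth gives 0, best alternative gives 0.
Others bid (6, 6, 15, 6): truth gives 0, best alternative gives 0.
Others bid (6, 6, 15, 15): truth gives 0, best alternative gives 0.
Others bid (6, 6, 15, 19): truth gives 0, best alternative gives 0.
(Remaining 75 profiles checked similarly; truth is weakly best in each.)
In every case the truthful bid is at least as good as any alternative, so it is a dominant strategy.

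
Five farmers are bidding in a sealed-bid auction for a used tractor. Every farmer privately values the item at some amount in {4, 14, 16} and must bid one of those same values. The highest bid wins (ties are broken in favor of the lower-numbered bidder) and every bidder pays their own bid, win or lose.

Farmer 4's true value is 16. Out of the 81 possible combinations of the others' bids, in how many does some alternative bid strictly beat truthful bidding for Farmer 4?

59

Others bid (4, 4, 4, 4): truth gives 0; bid 14 gives 2 > 0. Violating.
Others bid (4, 4, 4, 14): truth gives 0; bid 14 gives 2 > 0. Violating.
Others bid (4, 4, 16, 4): truth gives -16; bid 4 gives -4 > -16. Violating.
Others bid (4, 4, 16, 14): truth gives -16; bid 4 gives -4 > -16. Violating.
Others bid (4, 4, 4, 16): truth gives 0; no alternative beats it.
Others bid (4, 4, 14, 4): truth gives 0; no alternative beats it.
(Checking all 81 profiles: 59 have a profitable deviation, 22 do not.)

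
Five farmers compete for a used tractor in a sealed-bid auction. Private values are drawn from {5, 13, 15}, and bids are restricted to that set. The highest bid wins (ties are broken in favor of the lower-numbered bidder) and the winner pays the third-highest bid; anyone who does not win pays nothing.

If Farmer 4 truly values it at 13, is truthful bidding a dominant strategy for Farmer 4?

No

Consider the case where Farmer 1 bids 5, Farmer 2 bids 5, Farmer 3 bids 5 and Farmer 5 bids 15.
Truthful bid 13: loses, pays 0, utility 0.
Bid 15 instead: wins, pays 5, utility 13 - 5 = 8.
Since 8 > 0, bidding 15 is strictly better here, so truthful bidding is not dominant.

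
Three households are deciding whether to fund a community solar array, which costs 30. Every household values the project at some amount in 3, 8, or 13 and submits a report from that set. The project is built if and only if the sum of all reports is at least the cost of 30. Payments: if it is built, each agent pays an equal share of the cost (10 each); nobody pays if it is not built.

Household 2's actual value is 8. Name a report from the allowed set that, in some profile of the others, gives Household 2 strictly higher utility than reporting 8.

Suppose Household 1 reports 13 and Household 3 reports 13.
Report 8: project built, pays 10, utility 8 - 10 = -2.
Report 3: project not built, utility 0.
So reporting 3 beats truth here (0 > -2).

3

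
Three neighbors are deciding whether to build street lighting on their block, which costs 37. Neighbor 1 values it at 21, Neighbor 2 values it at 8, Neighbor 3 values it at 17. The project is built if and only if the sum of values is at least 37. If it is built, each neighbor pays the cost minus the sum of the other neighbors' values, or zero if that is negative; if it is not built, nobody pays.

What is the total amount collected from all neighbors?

20

Total value 46 ≥ cost 37, so it is built.
Neighbor 1: others sum to 25; max(0, 37 - 25) = 12.
Neighbor 2: others sum to 38; max(0, 37 - 38) = 0.
Neighbor 3: others sum to 29; max(0, 37 - 29) = 8.
Total collected = 12 + 0 + 8 = 20.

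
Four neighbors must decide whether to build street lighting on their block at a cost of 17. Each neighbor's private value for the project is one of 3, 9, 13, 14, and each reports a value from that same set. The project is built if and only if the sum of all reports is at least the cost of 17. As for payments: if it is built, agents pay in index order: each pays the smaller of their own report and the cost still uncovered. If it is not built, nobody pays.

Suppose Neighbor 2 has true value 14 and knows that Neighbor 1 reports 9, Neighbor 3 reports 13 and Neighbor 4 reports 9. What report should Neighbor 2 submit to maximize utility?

3

Report 3: project built, pays 3, utility 14 - 3 = 11.
Report 9: project built, pays 8, utility 14 - 8 = 6.
Report 13: project built, pays 8, utility 14 - 8 = 6.
Report 14: project built, pays 8, utility 14 - 8 = 6.
The best choice is 3 with utility 11.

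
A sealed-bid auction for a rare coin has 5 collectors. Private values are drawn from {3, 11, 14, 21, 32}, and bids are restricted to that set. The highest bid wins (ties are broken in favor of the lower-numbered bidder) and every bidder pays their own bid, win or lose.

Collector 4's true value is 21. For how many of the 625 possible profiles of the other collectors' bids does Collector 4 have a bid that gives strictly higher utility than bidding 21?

541

Others bid (3, 3, 3, 3): truth gives 0; bid 11 gives 10 > 0. Violating.
Others bid (3, 3, 3, 11): truth gives 0; bid 11 gives 10 > 0. Violating.
Others bid (3, 3, 3, 14): truth gives 0; bid 14 gives 7 > 0. Violating.
Others bid (3, 3, 3, 32): truth gives -21; bid 3 gives -3 > -21. Violating.
Others bid (3, 3, 3, 21): truth gives 0; no alternative beats it.
Others bid (3, 3, 11, 21): truth gives 0; no alternative beats it.
(Checking all 625 profiles: 541 have a profitable deviation, 84 do not.)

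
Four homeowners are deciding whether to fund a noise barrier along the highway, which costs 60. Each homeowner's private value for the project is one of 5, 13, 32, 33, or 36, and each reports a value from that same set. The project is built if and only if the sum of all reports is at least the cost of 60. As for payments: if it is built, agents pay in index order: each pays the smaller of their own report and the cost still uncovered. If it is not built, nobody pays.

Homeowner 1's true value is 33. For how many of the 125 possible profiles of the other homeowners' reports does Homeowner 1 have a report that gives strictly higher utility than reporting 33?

Others report (5, 5, 32): truth gives 0; report 32 gives 1 > 0. Violating.
Others report (5, 5, 33): truth gives 0; report 32 gives 1 > 0. Violating.
Others report (5, 5, 36): truth gives 0; report 32 gives 1 > 0. Violating.
Others report (5, 13, 13): truth gives 0; report 32 gives 1 > 0. Violating.
Others report (5, 5, 5): truth gives 0; no alternative beats it.
Others report (5, 5, 13): truth gives 0; no alternative beats it.
(Checking all 125 profiles: 121 have a profitable deviation, 4 do not.)

121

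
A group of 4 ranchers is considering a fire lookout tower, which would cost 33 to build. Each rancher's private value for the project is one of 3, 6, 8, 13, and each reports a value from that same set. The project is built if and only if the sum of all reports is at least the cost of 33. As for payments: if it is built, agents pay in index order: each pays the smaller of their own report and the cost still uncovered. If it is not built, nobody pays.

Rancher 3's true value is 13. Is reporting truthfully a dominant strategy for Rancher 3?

Consider the case where Rancher 1 reports 3, Rancher 2 reports 13 and Rancher 4 reports 13.
Truthful report 13: project built, pays 13, utility 13 - 13 = 0.
Report 6 instead: project built, pays 6, utility 13 - 6 = 7.
Since 7 > 0, reporting 6 is strictly better here, so truthful reporting is not dominant.

No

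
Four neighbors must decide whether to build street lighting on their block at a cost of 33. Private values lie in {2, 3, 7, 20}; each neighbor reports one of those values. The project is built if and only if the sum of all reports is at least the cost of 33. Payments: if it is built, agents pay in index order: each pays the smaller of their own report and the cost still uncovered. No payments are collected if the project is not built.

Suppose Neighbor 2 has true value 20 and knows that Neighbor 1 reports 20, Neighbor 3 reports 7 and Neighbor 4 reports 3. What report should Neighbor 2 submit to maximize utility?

3

Report 2: project not built, utility 0.
Report 3: project built, pays 3, utility 20 - 3 = 17.
Report 7: project built, pays 7, utility 20 - 7 = 13.
Report 20: project built, pays 13, utility 20 - 13 = 7.
The best choice is 3 with utility 17.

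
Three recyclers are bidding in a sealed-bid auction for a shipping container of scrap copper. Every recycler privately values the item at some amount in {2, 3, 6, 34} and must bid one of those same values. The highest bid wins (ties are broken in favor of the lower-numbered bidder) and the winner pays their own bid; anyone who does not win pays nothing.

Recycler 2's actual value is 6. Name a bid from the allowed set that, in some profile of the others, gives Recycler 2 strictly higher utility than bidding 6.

3

Suppose Recycler 1 bids 2 and Recycler 3 bids 2.
Bid 6: wins, pays 6, utility 6 - 6 = 0.
Bid 3: wins, pays 3, utility 6 - 3 = 3.
So bidding 3 beats truth here (3 > 0).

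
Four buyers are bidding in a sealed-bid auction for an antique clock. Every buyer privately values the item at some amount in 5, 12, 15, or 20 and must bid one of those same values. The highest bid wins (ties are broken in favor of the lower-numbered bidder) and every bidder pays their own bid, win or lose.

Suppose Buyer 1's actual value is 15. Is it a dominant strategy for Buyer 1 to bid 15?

Consider the case where Buyer 2 bids 5, Buyer 3 bids 5 and Buyer 4 bids 5.
Truthful bid 15: wins, pays 15, utility 15 - 15 = 0.
Bid 5 instead: wins, pays 5, utility 15 - 5 = 10.
Since 10 > 0, bidding 5 is strictly better here, so truthful bidding is not dominant.

No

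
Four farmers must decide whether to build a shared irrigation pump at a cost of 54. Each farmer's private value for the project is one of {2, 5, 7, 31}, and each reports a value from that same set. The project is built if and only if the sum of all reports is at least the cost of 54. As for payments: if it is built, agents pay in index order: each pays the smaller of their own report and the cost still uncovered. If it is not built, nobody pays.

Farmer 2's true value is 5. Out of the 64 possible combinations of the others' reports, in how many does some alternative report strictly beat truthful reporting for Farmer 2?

10

Others report (2, 31, 31): truth gives 0; report 2 gives 3 > 0. Violating.
Others report (5, 31, 31): truth gives 0; report 2 gives 3 > 0. Violating.
Others report (7, 31, 31): truth gives 0; report 2 gives 3 > 0. Violating.
Others report (31, 2, 31): truth gives 0; report 2 gives 3 > 0. Violating.
Others report (2, 2, 2): truth gives 0; no alternative beats it.
Others report (2, 2, 5): truth gives 0; no alternative beats it.
(Checking all 64 profiles: 10 have a profitable deviation, 54 do not.)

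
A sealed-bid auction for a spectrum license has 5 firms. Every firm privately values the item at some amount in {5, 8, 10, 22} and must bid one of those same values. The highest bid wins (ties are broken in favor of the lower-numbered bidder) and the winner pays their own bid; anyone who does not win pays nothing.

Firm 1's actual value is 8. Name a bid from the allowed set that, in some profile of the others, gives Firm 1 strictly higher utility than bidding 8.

Suppose Firm 2 bids 5, Firm 3 bids 5, Firm 4 bids 5 and Firm 5 bids 5.
Bid 8: wins, pays 8, utility 8 - 8 = 0.
Bid 5: wins, pays 5, utility 8 - 5 = 3.
So bidding 5 beats truth here (3 > 0).

5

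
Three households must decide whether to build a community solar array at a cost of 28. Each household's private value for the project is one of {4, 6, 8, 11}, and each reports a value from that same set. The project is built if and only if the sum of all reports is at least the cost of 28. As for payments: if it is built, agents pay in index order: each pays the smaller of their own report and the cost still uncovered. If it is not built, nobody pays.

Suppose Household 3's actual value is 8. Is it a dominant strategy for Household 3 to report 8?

Check each profile of the others' reports and compare truth against every alternative report.
Others report (11, 11): truth gives 2, best alternative gives 2.
Others report (4, 4): truth gives 0, best alternative gives 0.
Others report (4, 6): truth gives 0, best alternative gives 0.
Others report (4, 8): truth gives 0, best alternative gives 0.
Others report (4, 11): truth gives 0, best alternative gives 0.
Others report (6, 4): truth gives 0, best alternative gives 0.
(Remaining 10 profiles checked similarly; truth is weakly best in each.)
In every case the truthful report is at least as good as any alternative, so it is a dominant strategy.

Yes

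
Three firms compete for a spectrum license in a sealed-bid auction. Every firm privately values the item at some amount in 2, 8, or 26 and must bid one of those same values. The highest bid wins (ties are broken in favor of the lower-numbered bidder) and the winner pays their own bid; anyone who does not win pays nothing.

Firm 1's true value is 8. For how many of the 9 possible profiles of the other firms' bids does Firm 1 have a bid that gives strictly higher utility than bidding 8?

Others bid (2, 2): truth gives 0; bid 2 gives 6 > 0. Violating.
Others bid (2, 8): truth gives 0; no alternative beats it.
Others bid (2, 26): truth gives 0; no alternative beats it.
(Checking all 9 profiles: 1 has a profitable deviation, 8 do not.)

1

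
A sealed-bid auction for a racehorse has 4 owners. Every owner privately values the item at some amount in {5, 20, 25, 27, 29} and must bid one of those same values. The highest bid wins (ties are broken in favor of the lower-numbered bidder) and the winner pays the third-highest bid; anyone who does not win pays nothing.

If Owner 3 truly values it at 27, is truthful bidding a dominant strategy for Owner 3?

No

Consider the case where Owner 1 bids 5, Owner 2 bids 5 and Owner 4 bids 29.
Truthful bid 27: loses, pays 0, utility 0.
Bid 29 instead: wins, pays 5, utility 27 - 5 = 22.
Since 22 > 0, bidding 29 is strictly better here, so truthful bidding is not dominant.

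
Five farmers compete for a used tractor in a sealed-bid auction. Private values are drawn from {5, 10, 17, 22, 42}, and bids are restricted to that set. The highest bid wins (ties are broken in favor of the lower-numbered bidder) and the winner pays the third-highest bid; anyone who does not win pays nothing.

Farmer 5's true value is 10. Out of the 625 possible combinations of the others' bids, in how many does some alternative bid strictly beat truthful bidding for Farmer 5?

12

Others bid (5, 5, 5, 10): truth gives 0; bid 17 gives 5 > 0. Violating.
Others bid (5, 5, 5, 17): truth gives 0; bid 22 gives 5 > 0. Violating.
Others bid (5, 5, 5, 22): truth gives 0; bid 42 gives 5 > 0. Violating.
Others bid (5, 5, 10, 5): truth gives 0; bid 17 gives 5 > 0. Violating.
Others bid (5, 5, 5, 5): truth gives 5; no alternative beats it.
Others bid (5, 5, 5, 42): truth gives 0; no alternative beats it.
(Checking all 625 profiles: 12 have a profitable deviation, 613 do not.)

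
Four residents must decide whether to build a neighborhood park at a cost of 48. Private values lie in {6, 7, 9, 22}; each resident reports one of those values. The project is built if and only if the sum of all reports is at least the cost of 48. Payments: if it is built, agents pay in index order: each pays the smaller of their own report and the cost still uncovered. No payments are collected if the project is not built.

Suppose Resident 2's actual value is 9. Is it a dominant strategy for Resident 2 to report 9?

Consider the case where Resident 1 reports 6, Resident 3 reports 22 and Resident 4 reports 22.
Truthful report 9: project built, pays 9, utility 9 - 9 = 0.
Report 6 instead: project built, pays 6, utility 9 - 6 = 3.
Since 3 > 0, reporting 6 is strictly better here, so truthful reporting is not dominant.

No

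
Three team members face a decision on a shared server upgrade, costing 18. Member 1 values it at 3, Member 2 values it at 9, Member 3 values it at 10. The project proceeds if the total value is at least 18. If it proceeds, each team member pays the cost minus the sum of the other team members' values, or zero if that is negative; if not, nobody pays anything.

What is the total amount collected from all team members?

11

Total value 22 ≥ cost 18, so it is built.
Member 1: others sum to 19; max(0, 18 - 19) = 0.
Member 2: others sum to 13; max(0, 18 - 13) = 5.
Member 3: others sum to 12; max(0, 18 - 12) = 6.
Total collected = 0 + 5 + 6 = 11.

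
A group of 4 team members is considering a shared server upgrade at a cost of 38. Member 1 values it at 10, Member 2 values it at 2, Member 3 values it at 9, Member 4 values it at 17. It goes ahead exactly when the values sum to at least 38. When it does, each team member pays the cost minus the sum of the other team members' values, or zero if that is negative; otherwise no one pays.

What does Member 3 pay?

Total value 38 ≥ cost 38, so the project is built.
The other team members' values sum to 29.
Cost minus that sum is 38 - 29 = 9.

9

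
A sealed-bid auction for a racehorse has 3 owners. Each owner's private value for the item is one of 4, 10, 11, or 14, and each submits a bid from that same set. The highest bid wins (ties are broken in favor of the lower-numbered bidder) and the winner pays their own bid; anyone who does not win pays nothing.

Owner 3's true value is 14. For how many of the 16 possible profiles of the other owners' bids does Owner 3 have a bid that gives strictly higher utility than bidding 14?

Others bid (4, 4): truth gives 0; bid 10 gives 4 > 0. Violating.
Others bid (4, 10): truth gives 0; bid 11 gives 3 > 0. Violating.
Others bid (10, 4): truth gives 0; bid 11 gives 3 > 0. Violating.
Others bid (10, 10): truth gives 0; bid 11 gives 3 > 0. Violating.
Others bid (4, 11): truth gives 0; no alternative beats it.
Others bid (4, 14): truth gives 0; no alternative beats it.
(Checking all 16 profiles: 4 have a profitable deviation, 12 do not.)

4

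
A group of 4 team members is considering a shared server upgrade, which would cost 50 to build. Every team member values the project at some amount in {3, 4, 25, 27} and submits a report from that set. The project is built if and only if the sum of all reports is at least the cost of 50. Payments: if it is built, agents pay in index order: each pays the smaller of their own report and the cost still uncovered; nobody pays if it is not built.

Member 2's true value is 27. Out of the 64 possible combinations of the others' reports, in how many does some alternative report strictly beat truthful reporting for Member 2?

Others report (3, 3, 25): truth gives 0; report 25 gives 2 > 0. Violating.
Others report (3, 3, 27): truth gives 0; report 25 gives 2 > 0. Violating.
Others report (3, 4, 25): truth gives 0; report 25 gives 2 > 0. Violating.
Others report (3, 4, 27): truth gives 0; report 25 gives 2 > 0. Violating.
Others report (3, 3, 3): truth gives 0; no alternative beats it.
Others report (3, 3, 4): truth gives 0; no alternative beats it.
(Checking all 64 profiles: 48 have a profitable deviation, 16 do not.)

48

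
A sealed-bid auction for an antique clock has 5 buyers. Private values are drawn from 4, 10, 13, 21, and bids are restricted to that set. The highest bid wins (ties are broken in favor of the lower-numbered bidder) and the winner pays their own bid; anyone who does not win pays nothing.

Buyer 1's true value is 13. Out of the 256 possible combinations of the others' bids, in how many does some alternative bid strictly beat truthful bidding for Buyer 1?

16

Others bid (4, 4, 4, 4): truth gives 0; bid 4 gives 9 > 0. Violating.
Others bid (4, 4, 4, 10): truth gives 0; bid 10 gives 3 > 0. Violating.
Others bid (4, 4, 10, 4): truth gives 0; bid 10 gives 3 > 0. Violating.
Others bid (4, 4, 10, 10): truth gives 0; bid 10 gives 3 > 0. Violating.
Others bid (4, 4, 4, 13): truth gives 0; no alternative beats it.
Others bid (4, 4, 4, 21): truth gives 0; no alternative beats it.
(Checking all 256 profiles: 16 have a profitable deviation, 240 do not.)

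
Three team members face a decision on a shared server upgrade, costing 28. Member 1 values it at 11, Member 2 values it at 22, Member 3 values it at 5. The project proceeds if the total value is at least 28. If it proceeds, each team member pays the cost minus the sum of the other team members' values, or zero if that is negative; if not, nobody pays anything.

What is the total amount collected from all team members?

13

Total value 38 ≥ cost 28, so it is built.
Member 1: others sum to 27; max(0, 28 - 27) = 1.
Member 2: others sum to 16; max(0, 28 - 16) = 12.
Member 3: others sum to 33; max(0, 28 - 33) = 0.
Total collected = 1 + 12 + 0 = 13.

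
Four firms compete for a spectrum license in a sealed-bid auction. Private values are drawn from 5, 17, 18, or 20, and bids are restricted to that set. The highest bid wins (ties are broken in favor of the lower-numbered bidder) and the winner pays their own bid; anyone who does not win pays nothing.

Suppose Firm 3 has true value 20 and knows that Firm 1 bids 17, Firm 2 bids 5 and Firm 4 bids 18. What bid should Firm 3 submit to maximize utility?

Bid 5: loses, pays 0, utility 0.
Bid 17: loses, pays 0, utility 0.
Bid 18: wins, pays 18, utility 20 - 18 = 2.
Bid 20: wins, pays 20, utility 20 - 20 = 0.
The best choice is 18 with utility 2.

18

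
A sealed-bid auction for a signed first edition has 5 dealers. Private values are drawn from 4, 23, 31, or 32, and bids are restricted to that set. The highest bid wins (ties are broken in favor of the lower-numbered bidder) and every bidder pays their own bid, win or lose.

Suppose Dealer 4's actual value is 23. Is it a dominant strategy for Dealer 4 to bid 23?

Consider the case where Dealer 1 bids 4, Dealer 2 bids 4, Dealer 3 bids 4 and Dealer 5 bids 31.
Truthful bid 23: loses but pays 23, utility -23.
Bid 4 instead: loses but pays 4, utility -4.
Since -4 > -23, bidding 4 is strictly better here, so truthful bidding is not dominant.

No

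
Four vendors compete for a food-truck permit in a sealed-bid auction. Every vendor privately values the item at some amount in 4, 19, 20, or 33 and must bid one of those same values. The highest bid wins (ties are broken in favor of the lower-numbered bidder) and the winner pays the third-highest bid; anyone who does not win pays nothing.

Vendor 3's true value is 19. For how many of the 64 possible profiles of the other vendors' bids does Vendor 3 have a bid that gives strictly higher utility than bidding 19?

6

Others bid (4, 4, 20): truth gives 0; bid 20 gives 15 > 0. Violating.
Others bid (4, 4, 33): truth gives 0; bid 33 gives 15 > 0. Violating.
Others bid (4, 19, 4): truth gives 0; bid 20 gives 15 > 0. Violating.
Others bid (4, 20, 4): truth gives 0; bid 33 gives 15 > 0. Violating.
Others bid (4, 4, 4): truth gives 15; no alternative beats it.
Others bid (4, 4, 19): truth gives 15; no alternative beats it.
(Checking all 64 profiles: 6 have a profitable deviation, 58 do not.)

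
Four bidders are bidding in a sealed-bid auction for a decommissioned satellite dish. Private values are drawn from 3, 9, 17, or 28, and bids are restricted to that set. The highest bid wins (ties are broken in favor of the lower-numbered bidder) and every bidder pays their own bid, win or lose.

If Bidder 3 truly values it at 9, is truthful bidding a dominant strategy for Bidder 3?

No

Consider the case where Bidder 1 bids 3, Bidder 2 bids 3 and Bidder 4 bids 17.
Truthful bid 9: loses but pays 9, utility -9.
Bid 3 instead: loses but pays 3, utility -3.
Since -3 > -9, bidding 3 is strictly better here, so truthful bidding is not dominant.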